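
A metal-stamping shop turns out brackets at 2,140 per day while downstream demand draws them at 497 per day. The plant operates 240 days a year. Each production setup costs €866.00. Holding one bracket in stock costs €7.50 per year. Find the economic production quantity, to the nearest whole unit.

Q* ≈ 5,990 brackets

Annual demand D = 497 × 240 = 119,280.
Production build-up factor (1 − d/p) = 1 − 497/2,140 = 0.7678.
Q* = √(2DS / (H(1 − d/p))) = √(2 × 119,280 × 866 / (7.5 × 0.7678)).
= √(206,592,960 / 5.7582) ≈ 5989.840.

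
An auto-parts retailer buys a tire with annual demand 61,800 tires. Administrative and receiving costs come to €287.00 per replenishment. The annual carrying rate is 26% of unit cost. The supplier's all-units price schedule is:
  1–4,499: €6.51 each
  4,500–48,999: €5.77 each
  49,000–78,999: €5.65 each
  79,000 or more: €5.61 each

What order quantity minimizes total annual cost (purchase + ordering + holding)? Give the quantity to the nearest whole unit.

Holding cost per unit per year at price C is H = 0.26·C.
Candidates are each tier's EOQ (if it falls in that tier) and each price-break quantity.
Tier 1 (€6.51): EOQ = 4578.0 exceeds tier's upper bound 4499, so this tier is dominated.
EOQ at €5.77 = 4862.7 (feasible in tier 2): TC = 61,800×€5.77 + (61,800/4862.7)×287 + (4862.7/2)×0.26×€5.77 = €363,880.99.
EOQ at €5.65 = 4914.0 < 49000, so use break Q=49000: TC = 61,800×€5.65 + (61,800/49000.0)×287 + (49000.0/2)×0.26×€5.65 = €385,522.47.
EOQ at €5.61 = 4931.5 < 79000, so use break Q=79000: TC = 61,800×€5.61 + (61,800/79000.0)×287 + (79000.0/2)×0.26×€5.61 = €404,537.21.
Lowest total cost is €363,880.99 at Q = 4862.7.

Q* ≈ 4,863 tires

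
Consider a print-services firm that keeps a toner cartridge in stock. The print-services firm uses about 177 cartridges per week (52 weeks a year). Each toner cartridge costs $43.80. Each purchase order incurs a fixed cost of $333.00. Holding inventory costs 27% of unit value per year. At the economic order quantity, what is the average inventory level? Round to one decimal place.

Average inventory ≈ 360.0 cartridges

Annual demand D = 177 × 52 = 9,204.
Holding cost H = 0.27 × $43.80 = $11.8260 per unit per year.
Q* = √(2DS/H) = √(2 × 9,204 × 333 / 11.826) ≈ 719.96.
Average inventory = Q*/2 ≈ 719.96 / 2 = 359.978.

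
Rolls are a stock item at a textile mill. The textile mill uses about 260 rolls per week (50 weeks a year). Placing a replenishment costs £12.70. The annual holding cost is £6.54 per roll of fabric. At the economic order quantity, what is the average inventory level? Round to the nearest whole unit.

Average inventory ≈ 112 rolls

Annual demand D = 260 × 50 = 13,000.
The optimal lot size = √(2DS/H) = √(2 × 13,000 × 12.7 / 6.54) ≈ 224.70.
Average inventory = Q*/2 ≈ 224.70 / 2 = 112.349.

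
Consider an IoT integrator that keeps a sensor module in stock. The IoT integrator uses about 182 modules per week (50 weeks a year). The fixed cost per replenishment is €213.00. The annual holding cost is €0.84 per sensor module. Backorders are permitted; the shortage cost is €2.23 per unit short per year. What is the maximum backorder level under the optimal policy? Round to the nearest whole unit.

S* ≈ 690 modules

Annual demand D = 182 × 50 = 9,100.
With planned backorders, Q* = √(2DS/H) · √((H+B)/B).
√(2DS/H) = √(2 × 9,100 × 213 / 0.84) = 2148.255.
√((H+B)/B) = √((0.84+2.23)/2.23) = 1.1733.
Q* ≈ 2520.592.
S* = Q* · H/(H+B) = 2520.592 × 0.84/3.07 ≈ 689.673.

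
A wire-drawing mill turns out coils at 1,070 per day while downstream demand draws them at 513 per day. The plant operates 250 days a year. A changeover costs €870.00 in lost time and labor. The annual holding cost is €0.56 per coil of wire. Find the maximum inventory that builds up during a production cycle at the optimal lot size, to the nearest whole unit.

I_max ≈ 14,403 coils

Annual demand D = 513 × 250 = 128,250.
Production build-up factor (1 − d/p) = 1 − 513/1,070 = 0.5206.
Q* = √(2DS / (H(1 − d/p))) = √(2 × 128,250 × 870 / (0.56 × 0.5206)).
= √(223,155,000 / 0.2915) ≈ 27667.734.
Maximum inventory = Q*(1 − d/p) = 27667.734 × 0.5206 ≈ 14402.736.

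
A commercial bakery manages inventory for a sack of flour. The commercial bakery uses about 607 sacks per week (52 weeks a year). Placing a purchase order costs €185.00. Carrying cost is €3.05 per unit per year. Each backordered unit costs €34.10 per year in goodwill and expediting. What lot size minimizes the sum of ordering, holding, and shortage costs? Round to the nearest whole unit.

Q* ≈ 2,042 sacks

Annual demand D = 607 × 52 = 31,564.
With planned backorders, Q* = √(2DS/H) · √((H+B)/B).
√(2DS/H) = √(2 × 31,564 × 185 / 3.05) = 1956.802.
√((H+B)/B) = √((3.05+34.1)/34.1) = 1.0438.
Q* ≈ 2042.439.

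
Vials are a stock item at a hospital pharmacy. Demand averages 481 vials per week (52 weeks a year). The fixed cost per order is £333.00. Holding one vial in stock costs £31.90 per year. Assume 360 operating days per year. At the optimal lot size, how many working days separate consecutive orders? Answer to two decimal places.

T ≈ 10.40 days

Annual demand D = 481 × 52 = 25,012.
Q* = √(2DS/H) = √(2 × 25,012 × 333 / 31.9) ≈ 722.63.
Cycle time = Q*/D × 360 = 722.63 / 25,012 × 360 ≈ 10.401 days.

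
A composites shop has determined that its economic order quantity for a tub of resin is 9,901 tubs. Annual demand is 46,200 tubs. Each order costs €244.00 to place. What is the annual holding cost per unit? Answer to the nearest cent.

The basic EOQ model gives Q* = √(2DS/H); rearrange for the unknown.
From Q* = √(2DS/H): H = 2DS / Q*² = 2 × 46,200 × 244 / 9,901² = 0.2300.

H ≈ €0.23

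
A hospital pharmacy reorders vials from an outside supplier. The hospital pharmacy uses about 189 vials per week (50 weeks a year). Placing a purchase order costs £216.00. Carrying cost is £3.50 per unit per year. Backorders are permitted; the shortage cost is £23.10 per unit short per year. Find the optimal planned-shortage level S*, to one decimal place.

S* ≈ 152.5 vials

Annual demand D = 189 × 50 = 9,450.
With planned backorders, Q* = √(2DS/H) · √((H+B)/B).
√(2DS/H) = √(2 × 9,450 × 216 / 3.5) = 1080.000.
√((H+B)/B) = √((3.5+23.1)/23.1) = 1.0731.
Q* ≈ 1158.934.
S* = Q* · H/(H+B) = 1158.934 × 3.5/26.6 ≈ 152.491.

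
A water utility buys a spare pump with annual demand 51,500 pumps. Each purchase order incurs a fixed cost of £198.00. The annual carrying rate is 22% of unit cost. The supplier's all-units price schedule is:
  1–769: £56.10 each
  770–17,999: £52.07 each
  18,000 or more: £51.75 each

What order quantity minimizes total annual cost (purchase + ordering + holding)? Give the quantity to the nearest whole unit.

Holding cost per unit per year at price C is H = 0.22·C.
Evaluate total cost at each tier's feasible EOQ or, if the EOQ is below the tier, at the tier's minimum quantity.
Tier 1 (£56.10): EOQ = 1285.5 exceeds tier's upper bound 769, so this tier is dominated.
EOQ at £52.07 = 1334.3 (feasible in tier 2): TC = 51,500×£52.07 + (51,500/1334.3)×198 + (1334.3/2)×0.22×£52.07 = £2,696,889.68.
EOQ at £51.75 = 1338.4 < 18000, so use break Q=18000: TC = 51,500×£51.75 + (51,500/18000.0)×198 + (18000.0/2)×0.22×£51.75 = £2,768,156.50.
Lowest total cost is £2,696,889.68 at Q = 1334.3.

Q* ≈ 1,334 pumps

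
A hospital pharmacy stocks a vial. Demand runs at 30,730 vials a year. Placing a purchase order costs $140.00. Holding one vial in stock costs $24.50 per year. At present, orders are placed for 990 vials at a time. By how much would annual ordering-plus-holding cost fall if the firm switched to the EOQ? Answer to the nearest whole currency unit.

EOQ = √(2DS/H) = √(2 × 30,730 × 140 / 24.5) ≈ 592.62.
Cost at Q* = (D/Q*)S + (Q*/2)H = √(2DSH) ≈ $14,519.22.
Cost at Q = 990: (30,730/990)×140 + (990/2)×24.5 = $4,345.66 + $12,127.50 = $16,473.16.
Excess = $16,473.16 − $14,519.22 = $1,953.93.

Extra cost ≈ $1,954 per year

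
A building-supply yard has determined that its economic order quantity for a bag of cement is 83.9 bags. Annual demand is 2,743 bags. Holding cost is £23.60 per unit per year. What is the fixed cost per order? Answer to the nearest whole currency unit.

Invert the EOQ relation Q*² = 2DS/H.
From Q* = √(2DS/H): S = Q*²H / (2D) = 83.9² × 23.6 / (2 × 2,743) = 30.2817.

S ≈ £30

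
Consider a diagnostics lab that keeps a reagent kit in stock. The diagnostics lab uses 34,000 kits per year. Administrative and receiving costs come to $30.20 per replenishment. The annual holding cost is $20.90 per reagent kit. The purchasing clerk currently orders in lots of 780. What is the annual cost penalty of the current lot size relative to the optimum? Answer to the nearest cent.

EOQ = √(2DS/H) = √(2 × 34,000 × 30.2 / 20.9) ≈ 313.46.
Cost at Q* = (D/Q*)S + (Q*/2)H = √(2DSH) ≈ $6,551.35.
Cost at Q = 780: (34,000/780)×30.2 + (780/2)×20.9 = $1,316.41 + $8,151.00 = $9,467.41.
Excess = $9,467.41 − $6,551.35 = $2,916.06.

Extra cost ≈ $2,916.06 per year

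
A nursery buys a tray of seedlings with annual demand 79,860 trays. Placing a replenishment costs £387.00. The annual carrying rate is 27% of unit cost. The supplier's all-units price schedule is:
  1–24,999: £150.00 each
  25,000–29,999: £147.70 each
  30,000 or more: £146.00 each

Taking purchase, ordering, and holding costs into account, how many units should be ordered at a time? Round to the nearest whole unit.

Q* ≈ 1,235 trays

Holding cost per unit per year at price C is H = 0.27·C.
Evaluate total cost at each tier's feasible EOQ or, if the EOQ is below the tier, at the tier's minimum quantity.
EOQ at £150.00 = 1235.4 (feasible in tier 1): TC = 79,860×£150.00 + (79,860/1235.4)×387 + (1235.4/2)×0.27×£150.00 = £12,029,033.70.
EOQ at £147.70 = 1245.0 < 25000, so use break Q=25000: TC = 79,860×£147.70 + (79,860/25000.0)×387 + (25000.0/2)×0.27×£147.70 = £12,295,045.73.
EOQ at £146.00 = 1252.2 < 30000, so use break Q=30000: TC = 79,860×£146.00 + (79,860/30000.0)×387 + (30000.0/2)×0.27×£146.00 = £12,251,890.19.
Lowest total cost is £12,029,033.70 at Q = 1235.4.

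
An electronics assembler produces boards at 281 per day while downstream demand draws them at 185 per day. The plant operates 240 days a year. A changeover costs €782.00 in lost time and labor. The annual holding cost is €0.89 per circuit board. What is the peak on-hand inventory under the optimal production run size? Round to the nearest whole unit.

Annual demand D = 185 × 240 = 44,400.
Production build-up factor (1 − d/p) = 1 − 185/281 = 0.3416.
Q* = √(2DS / (H(1 − d/p))) = √(2 × 44,400 × 782 / (0.89 × 0.3416)).
= √(69,441,600 / 0.3041) ≈ 15112.364.
Maximum inventory = Q*(1 − d/p) = 15112.364 × 0.3416 ≈ 5162.943.

I_max ≈ 5,163 boards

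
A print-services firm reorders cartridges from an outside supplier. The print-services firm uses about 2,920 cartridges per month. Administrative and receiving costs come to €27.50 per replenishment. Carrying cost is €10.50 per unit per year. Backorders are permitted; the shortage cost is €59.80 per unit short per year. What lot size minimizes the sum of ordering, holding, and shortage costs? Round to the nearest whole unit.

Annual demand D = 2,920 × 12 = 35,040.
With planned backorders, Q* = √(2DS/H) · √((H+B)/B).
√(2DS/H) = √(2 × 35,040 × 27.5 / 10.5) = 428.419.
√((H+B)/B) = √((10.5+59.8)/59.8) = 1.0842.
Q* ≈ 464.511.

Q* ≈ 465 cartridges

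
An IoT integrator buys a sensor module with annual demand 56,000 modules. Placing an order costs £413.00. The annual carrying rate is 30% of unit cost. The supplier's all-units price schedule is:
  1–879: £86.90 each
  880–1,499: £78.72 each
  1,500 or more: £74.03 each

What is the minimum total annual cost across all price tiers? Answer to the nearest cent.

Holding cost per unit per year at price C is H = 0.30·C.
For each price level, check whether its EOQ is feasible; otherwise the best quantity at that price is the breakpoint.
Tier 1 (£86.90): EOQ = 1332.0 exceeds tier's upper bound 879, so this tier is dominated.
EOQ at £78.72 = 1399.5 (feasible in tier 2): TC = 56,000×£78.72 + (56,000/1399.5)×413 + (1399.5/2)×0.30×£78.72 = £4,441,371.20.
EOQ at £74.03 = 1443.2 < 1500, so use break Q=1500: TC = 56,000×£74.03 + (56,000/1500.0)×413 + (1500.0/2)×0.30×£74.03 = £4,177,755.42.
Lowest total cost among the candidates is at Q = 1500.0.

TC* ≈ £4,177,755.42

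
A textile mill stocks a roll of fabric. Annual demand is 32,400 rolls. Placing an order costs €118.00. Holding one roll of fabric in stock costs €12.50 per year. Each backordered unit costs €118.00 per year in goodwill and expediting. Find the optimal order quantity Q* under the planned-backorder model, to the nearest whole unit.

Q* ≈ 823 rolls

With planned backorders, Q* = √(2DS/H) · √((H+B)/B).
√(2DS/H) = √(2 × 32,400 × 118 / 12.5) = 782.120.
√((H+B)/B) = √((12.5+118)/118) = 1.0516.
Q* ≈ 822.503.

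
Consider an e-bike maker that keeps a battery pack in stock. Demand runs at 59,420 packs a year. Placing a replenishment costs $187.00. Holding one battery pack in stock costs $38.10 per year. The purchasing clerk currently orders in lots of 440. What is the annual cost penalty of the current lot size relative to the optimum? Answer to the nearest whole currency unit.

Extra cost ≈ $4,537 per year

EOQ = √(2DS/H) = √(2 × 59,420 × 187 / 38.1) ≈ 763.73.
Cost at Q* = (D/Q*)S + (Q*/2)H = √(2DSH) ≈ $29,098.10.
Cost at Q = 440: (59,420/440)×187 + (440/2)×38.1 = $25,253.50 + $8,382.00 = $33,635.50.
Excess = $33,635.50 − $29,098.10 = $4,537.40.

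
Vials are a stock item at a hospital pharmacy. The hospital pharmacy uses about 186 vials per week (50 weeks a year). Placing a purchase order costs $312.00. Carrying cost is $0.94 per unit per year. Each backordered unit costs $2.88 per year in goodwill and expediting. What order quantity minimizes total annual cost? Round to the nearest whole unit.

Annual demand D = 186 × 50 = 9,300.
With planned backorders, Q* = √(2DS/H) · √((H+B)/B).
√(2DS/H) = √(2 × 9,300 × 312 / 0.94) = 2484.676.
√((H+B)/B) = √((0.94+2.88)/2.88) = 1.1517.
Q* ≈ 2861.576.

Q* ≈ 2,862 vials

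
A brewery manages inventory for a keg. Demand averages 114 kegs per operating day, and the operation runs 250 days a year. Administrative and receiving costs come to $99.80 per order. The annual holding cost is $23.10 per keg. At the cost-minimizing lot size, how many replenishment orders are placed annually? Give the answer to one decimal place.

Annual demand D = 114 × 250 = 28,500.
Q* = √(2DS/H) = √(2 × 28,500 × 99.8 / 23.1) ≈ 496.25.
Orders per year = D / Q* = 28,500 / 496.25 ≈ 57.431.

N ≈ 57.4 orders per year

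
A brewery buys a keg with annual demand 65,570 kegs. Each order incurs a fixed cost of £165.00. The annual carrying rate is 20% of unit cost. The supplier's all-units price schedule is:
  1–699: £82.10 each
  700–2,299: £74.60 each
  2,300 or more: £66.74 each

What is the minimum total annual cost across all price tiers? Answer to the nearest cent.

TC* ≈ £4,396,195.93

Holding cost per unit per year at price C is H = 0.20·C.
Candidates are each tier's EOQ (if it falls in that tier) and each price-break quantity.
Tier 1 (£82.10): EOQ = 1148.0 exceeds tier's upper bound 699, so this tier is dominated.
EOQ at £74.60 = 1204.3 (feasible in tier 2): TC = 65,570×£74.60 + (65,570/1204.3)×165 + (1204.3/2)×0.20×£74.60 = £4,909,489.76.
EOQ at £66.74 = 1273.2 < 2300, so use break Q=2300: TC = 65,570×£66.74 + (65,570/2300.0)×165 + (2300.0/2)×0.20×£66.74 = £4,396,195.93.
Lowest total cost among the candidates is at Q = 2300.0.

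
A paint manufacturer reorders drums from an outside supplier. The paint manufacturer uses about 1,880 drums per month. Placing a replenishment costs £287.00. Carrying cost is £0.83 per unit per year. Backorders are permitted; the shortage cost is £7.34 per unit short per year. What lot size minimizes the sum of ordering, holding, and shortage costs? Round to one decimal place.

Annual demand D = 1,880 × 12 = 22,560.
With planned backorders, Q* = √(2DS/H) · √((H+B)/B).
√(2DS/H) = √(2 × 22,560 × 287 / 0.83) = 3949.903.
√((H+B)/B) = √((0.83+7.34)/7.34) = 1.0550.
Q* ≈ 4167.249.

Q* ≈ 4,167.2 drums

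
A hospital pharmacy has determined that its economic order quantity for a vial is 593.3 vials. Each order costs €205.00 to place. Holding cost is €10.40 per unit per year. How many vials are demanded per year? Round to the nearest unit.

D ≈ 8,929 vials per year

Invert the EOQ relation Q*² = 2DS/H.
From Q* = √(2DS/H): D = Q*²H / (2S) = 593.3² × 10.4 / (2 × 205) = 8928.905.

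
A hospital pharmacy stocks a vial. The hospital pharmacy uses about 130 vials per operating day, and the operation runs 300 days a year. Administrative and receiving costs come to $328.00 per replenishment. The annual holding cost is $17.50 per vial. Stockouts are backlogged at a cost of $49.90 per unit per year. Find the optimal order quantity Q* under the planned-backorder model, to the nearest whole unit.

Q* ≈ 1,405 vials

Annual demand D = 130 × 300 = 39,000.
With planned backorders, Q* = √(2DS/H) · √((H+B)/B).
√(2DS/H) = √(2 × 39,000 × 328 / 17.5) = 1209.108.
√((H+B)/B) = √((17.5+49.9)/49.9) = 1.1622.
Q* ≈ 1405.222.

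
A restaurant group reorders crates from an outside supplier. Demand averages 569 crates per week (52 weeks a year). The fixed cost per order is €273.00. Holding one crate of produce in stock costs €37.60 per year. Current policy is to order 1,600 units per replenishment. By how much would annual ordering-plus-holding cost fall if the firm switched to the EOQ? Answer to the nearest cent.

Extra cost ≈ €10,482.36 per year

Annual demand D = 569 × 52 = 29,588.
EOQ = √(2DS/H) = √(2 × 29,588 × 273 / 37.6) ≈ 655.48.
Cost at Q* = (D/Q*)S + (Q*/2)H = √(2DSH) ≈ €24,646.09.
Cost at Q = 1,600: (29,588/1,600)×273 + (1,600/2)×37.6 = €5,048.45 + €30,080.00 = €35,128.45.
Excess = €35,128.45 − €24,646.09 = €10,482.36.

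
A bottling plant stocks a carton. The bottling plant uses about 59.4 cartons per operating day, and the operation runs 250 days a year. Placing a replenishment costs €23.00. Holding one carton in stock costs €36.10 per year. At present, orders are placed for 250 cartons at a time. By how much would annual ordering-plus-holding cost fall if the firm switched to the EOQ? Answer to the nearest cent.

Extra cost ≈ €912.83 per year

Annual demand D = 59.4 × 250 = 14,850.
EOQ = √(2DS/H) = √(2 × 14,850 × 23 / 36.1) ≈ 137.56.
Cost at Q* = (D/Q*)S + (Q*/2)H = √(2DSH) ≈ €4,965.87.
Cost at Q = 250: (14,850/250)×23 + (250/2)×36.1 = €1,366.20 + €4,512.50 = €5,878.70.
Excess = €5,878.70 − €4,965.87 = €912.83.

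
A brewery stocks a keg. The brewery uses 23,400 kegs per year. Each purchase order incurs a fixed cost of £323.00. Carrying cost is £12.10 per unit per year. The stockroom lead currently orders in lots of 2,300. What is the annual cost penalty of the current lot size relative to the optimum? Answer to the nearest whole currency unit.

Extra cost ≈ £3,677 per year

EOQ = √(2DS/H) = √(2 × 23,400 × 323 / 12.1) ≈ 1117.72.
Cost at Q* = (D/Q*)S + (Q*/2)H = √(2DSH) ≈ £13,524.36.
Cost at Q = 2,300: (23,400/2,300)×323 + (2,300/2)×12.1 = £3,286.17 + £13,915.00 = £17,201.17.
Excess = £17,201.17 − £13,524.36 = £3,676.81.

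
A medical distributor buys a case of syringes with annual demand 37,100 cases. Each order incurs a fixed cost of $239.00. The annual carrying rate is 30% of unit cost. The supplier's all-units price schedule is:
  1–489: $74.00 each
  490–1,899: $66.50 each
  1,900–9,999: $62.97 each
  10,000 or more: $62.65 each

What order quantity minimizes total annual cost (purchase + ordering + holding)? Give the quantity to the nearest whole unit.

Holding cost per unit per year at price C is H = 0.30·C.
Evaluate total cost at each tier's feasible EOQ or, if the EOQ is below the tier, at the tier's minimum quantity.
Tier 1 ($74.00): EOQ = 893.8 exceeds tier's upper bound 489, so this tier is dominated.
EOQ at $66.50 = 942.8 (feasible in tier 2): TC = 37,100×$66.50 + (37,100/942.8)×239 + (942.8/2)×0.30×$66.50 = $2,485,959.29.
EOQ at $62.97 = 968.9 < 1900, so use break Q=1900: TC = 37,100×$62.97 + (37,100/1900.0)×239 + (1900.0/2)×0.30×$62.97 = $2,358,800.24.
EOQ at $62.65 = 971.4 < 10000, so use break Q=10000: TC = 37,100×$62.65 + (37,100/10000.0)×239 + (10000.0/2)×0.30×$62.65 = $2,419,176.69.
Lowest total cost is $2,358,800.24 at Q = 1900.0.

Q* ≈ 1,900 cases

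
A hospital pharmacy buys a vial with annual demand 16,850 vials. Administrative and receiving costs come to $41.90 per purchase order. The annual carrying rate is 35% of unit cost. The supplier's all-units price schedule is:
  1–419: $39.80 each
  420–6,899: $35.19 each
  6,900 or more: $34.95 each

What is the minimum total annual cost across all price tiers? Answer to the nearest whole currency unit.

TC* ≈ $597,219

Holding cost per unit per year at price C is H = 0.35·C.
For each price level, check whether its EOQ is feasible; otherwise the best quantity at that price is the breakpoint.
EOQ at $39.80 = 318.4 (feasible in tier 1): TC = 16,850×$39.80 + (16,850/318.4)×41.9 + (318.4/2)×0.35×$39.80 = $675,065.04.
EOQ at $35.19 = 338.6 < 420, so use break Q=420: TC = 16,850×$35.19 + (16,850/420.0)×41.9 + (420.0/2)×0.35×$35.19 = $597,218.95.
EOQ at $34.95 = 339.8 < 6900, so use break Q=6900: TC = 16,850×$34.95 + (16,850/6900.0)×41.9 + (6900.0/2)×0.35×$34.95 = $631,211.95.
Lowest total cost among the candidates is at Q = 420.0.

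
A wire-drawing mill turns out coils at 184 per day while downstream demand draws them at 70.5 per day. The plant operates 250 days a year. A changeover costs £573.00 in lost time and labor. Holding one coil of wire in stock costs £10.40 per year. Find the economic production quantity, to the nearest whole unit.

Q* ≈ 1,774 coils

Annual demand D = 70.5 × 250 = 17,625.
Production build-up factor (1 − d/p) = 1 − 70.5/184 = 0.6168.
Q* = √(2DS / (H(1 − d/p))) = √(2 × 17,625 × 573 / (10.4 × 0.6168)).
= √(20,198,250 / 6.4152) ≈ 1774.399.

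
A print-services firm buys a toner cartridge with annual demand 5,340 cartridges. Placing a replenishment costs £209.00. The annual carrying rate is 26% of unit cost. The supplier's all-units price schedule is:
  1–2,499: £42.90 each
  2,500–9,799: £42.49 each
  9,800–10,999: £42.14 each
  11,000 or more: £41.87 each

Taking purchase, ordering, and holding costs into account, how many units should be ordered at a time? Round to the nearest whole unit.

Q* ≈ 447 cartridges

Holding cost per unit per year at price C is H = 0.26·C.
Evaluate total cost at each tier's feasible EOQ or, if the EOQ is below the tier, at the tier's minimum quantity.
EOQ at £42.90 = 447.3 (feasible in tier 1): TC = 5,340×£42.90 + (5,340/447.3)×209 + (447.3/2)×0.26×£42.90 = £234,075.70.
EOQ at £42.49 = 449.5 < 2500, so use break Q=2500: TC = 5,340×£42.49 + (5,340/2500.0)×209 + (2500.0/2)×0.26×£42.49 = £241,152.27.
EOQ at £42.14 = 451.4 < 9800, so use break Q=9800: TC = 5,340×£42.14 + (5,340/9800.0)×209 + (9800.0/2)×0.26×£42.14 = £278,827.84.
EOQ at £41.87 = 452.8 < 11000, so use break Q=11000: TC = 5,340×£41.87 + (5,340/11000.0)×209 + (11000.0/2)×0.26×£41.87 = £283,561.36.
Lowest total cost is £234,075.70 at Q = 447.3.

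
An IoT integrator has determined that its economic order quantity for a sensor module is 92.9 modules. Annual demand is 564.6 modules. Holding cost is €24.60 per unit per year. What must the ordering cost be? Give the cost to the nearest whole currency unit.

S ≈ €188

Invert the EOQ relation Q*² = 2DS/H.
From Q* = √(2DS/H): S = Q*²H / (2D) = 92.9² × 24.6 / (2 × 564.6) = 188.0164.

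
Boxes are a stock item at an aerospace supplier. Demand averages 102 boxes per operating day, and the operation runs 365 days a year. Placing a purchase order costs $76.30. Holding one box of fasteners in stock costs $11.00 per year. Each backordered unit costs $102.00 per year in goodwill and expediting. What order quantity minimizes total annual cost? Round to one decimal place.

Annual demand D = 102 × 365 = 37,230.
With planned backorders, Q* = √(2DS/H) · √((H+B)/B).
√(2DS/H) = √(2 × 37,230 × 76.3 / 11) = 718.667.
√((H+B)/B) = √((11+102)/102) = 1.0525.
Q* ≈ 756.426.

Q* ≈ 756.4 boxes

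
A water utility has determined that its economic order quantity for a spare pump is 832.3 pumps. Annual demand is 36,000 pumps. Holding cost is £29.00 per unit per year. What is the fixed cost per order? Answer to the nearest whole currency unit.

S ≈ £279

Invert the EOQ relation Q*² = 2DS/H.
From Q* = √(2DS/H): S = Q*²H / (2D) = 832.3² × 29 / (2 × 36,000) = 279.0135.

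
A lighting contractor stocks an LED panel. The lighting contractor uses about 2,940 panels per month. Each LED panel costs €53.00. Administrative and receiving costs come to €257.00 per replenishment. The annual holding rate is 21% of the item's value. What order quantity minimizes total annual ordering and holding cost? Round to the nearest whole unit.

Q* ≈ 1,276 panels

Annual demand D = 2,940 × 12 = 35,280.
Holding cost H = 0.21 × €53.00 = €11.1300 per unit per year.
EOQ = √(2DS / H) = √(2 × 35,280 × 257 / 11.13).
= √(18,133,920 / 11.13) = √1,629,283.0189 ≈ 1276.434.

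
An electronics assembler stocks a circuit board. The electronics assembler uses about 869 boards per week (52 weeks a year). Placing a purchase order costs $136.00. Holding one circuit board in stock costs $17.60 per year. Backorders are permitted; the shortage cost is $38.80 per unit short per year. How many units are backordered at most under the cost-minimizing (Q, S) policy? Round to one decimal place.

Annual demand D = 869 × 52 = 45,188.
With planned backorders, Q* = √(2DS/H) · √((H+B)/B).
√(2DS/H) = √(2 × 45,188 × 136 / 17.6) = 835.679.
√((H+B)/B) = √((17.6+38.8)/38.8) = 1.2057.
Q* ≈ 1007.542.
S* = Q* · H/(H+B) = 1007.542 × 17.6/56.4 ≈ 314.410.

S* ≈ 314.4 boards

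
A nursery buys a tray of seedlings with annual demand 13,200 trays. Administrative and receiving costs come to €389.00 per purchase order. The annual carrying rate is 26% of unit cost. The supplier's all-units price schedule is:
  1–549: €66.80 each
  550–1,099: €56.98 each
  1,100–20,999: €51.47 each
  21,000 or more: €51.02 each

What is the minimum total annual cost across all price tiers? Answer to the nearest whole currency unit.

TC* ≈ €691,432

Holding cost per unit per year at price C is H = 0.26·C.
For each price level, check whether its EOQ is feasible; otherwise the best quantity at that price is the breakpoint.
Tier 1 (€66.80): EOQ = 769.0 exceeds tier's upper bound 549, so this tier is dominated.
EOQ at €56.98 = 832.6 (feasible in tier 2): TC = 13,200×€56.98 + (13,200/832.6)×389 + (832.6/2)×0.26×€56.98 = €764,470.59.
EOQ at €51.47 = 876.0 < 1100, so use break Q=1100: TC = 13,200×€51.47 + (13,200/1100.0)×389 + (1100.0/2)×0.26×€51.47 = €691,432.21.
EOQ at €51.02 = 879.9 < 21000, so use break Q=21000: TC = 13,200×€51.02 + (13,200/21000.0)×389 + (21000.0/2)×0.26×€51.02 = €812,993.11.
Lowest total cost among the candidates is at Q = 1100.0.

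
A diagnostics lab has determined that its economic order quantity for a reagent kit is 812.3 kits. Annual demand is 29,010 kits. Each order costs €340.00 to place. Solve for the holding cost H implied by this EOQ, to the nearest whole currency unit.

H ≈ €30

The basic EOQ model gives Q* = √(2DS/H); rearrange for the unknown.
From Q* = √(2DS/H): H = 2DS / Q*² = 2 × 29,010 × 340 / 812.3² = 29.8967.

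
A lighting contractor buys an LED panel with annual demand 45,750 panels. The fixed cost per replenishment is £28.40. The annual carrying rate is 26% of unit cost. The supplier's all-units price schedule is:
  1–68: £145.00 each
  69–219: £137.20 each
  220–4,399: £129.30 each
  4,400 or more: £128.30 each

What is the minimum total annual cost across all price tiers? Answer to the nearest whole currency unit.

Holding cost per unit per year at price C is H = 0.26·C.
Evaluate total cost at each tier's feasible EOQ or, if the EOQ is below the tier, at the tier's minimum quantity.
Tier 1 (£145.00): EOQ = 262.5 exceeds tier's upper bound 68, so this tier is dominated.
Tier 2 (£137.20): EOQ = 269.9 exceeds tier's upper bound 219, so this tier is dominated.
EOQ at £129.30 = 278.0 (feasible in tier 3): TC = 45,750×£129.30 + (45,750/278.0)×28.4 + (278.0/2)×0.26×£129.30 = £5,924,821.64.
EOQ at £128.30 = 279.1 < 4400, so use break Q=4400: TC = 45,750×£128.30 + (45,750/4400.0)×28.4 + (4400.0/2)×0.26×£128.30 = £5,943,407.90.
Lowest total cost among the candidates is at Q = 278.0.

TC* ≈ £5,924,822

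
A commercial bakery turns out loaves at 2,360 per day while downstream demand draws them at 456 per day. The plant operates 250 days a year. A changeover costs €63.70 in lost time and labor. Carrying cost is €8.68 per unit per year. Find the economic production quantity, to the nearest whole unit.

Annual demand D = 456 × 250 = 114,000.
Production build-up factor (1 − d/p) = 1 − 456/2,360 = 0.8068.
Q* = √(2DS / (H(1 − d/p))) = √(2 × 114,000 × 63.7 / (8.68 × 0.8068)).
= √(14,523,600 / 7.0028) ≈ 1440.124.

Q* ≈ 1,440 loaves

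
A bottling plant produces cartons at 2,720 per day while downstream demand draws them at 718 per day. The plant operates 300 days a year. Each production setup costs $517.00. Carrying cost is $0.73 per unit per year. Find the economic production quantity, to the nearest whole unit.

Annual demand D = 718 × 300 = 215,400.
Production build-up factor (1 − d/p) = 1 − 718/2,720 = 0.7360.
Q* = √(2DS / (H(1 − d/p))) = √(2 × 215,400 × 517 / (0.73 × 0.7360)).
= √(222,723,600 / 0.5373) ≈ 20359.828.

Q* ≈ 20,360 cartons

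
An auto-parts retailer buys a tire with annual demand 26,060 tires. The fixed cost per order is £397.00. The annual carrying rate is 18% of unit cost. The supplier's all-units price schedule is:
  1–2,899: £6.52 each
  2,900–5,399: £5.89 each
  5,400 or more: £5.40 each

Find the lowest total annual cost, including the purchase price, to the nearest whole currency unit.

Holding cost per unit per year at price C is H = 0.18·C.
Candidates are each tier's EOQ (if it falls in that tier) and each price-break quantity.
Tier 1 (£6.52): EOQ = 4198.9 exceeds tier's upper bound 2899, so this tier is dominated.
EOQ at £5.89 = 4417.8 (feasible in tier 2): TC = 26,060×£5.89 + (26,060/4417.8)×397 + (4417.8/2)×0.18×£5.89 = £158,177.12.
EOQ at £5.40 = 4613.9 < 5400, so use break Q=5400: TC = 26,060×£5.40 + (26,060/5400.0)×397 + (5400.0/2)×0.18×£5.40 = £145,264.29.
Lowest total cost among the candidates is at Q = 5400.0.

TC* ≈ £145,264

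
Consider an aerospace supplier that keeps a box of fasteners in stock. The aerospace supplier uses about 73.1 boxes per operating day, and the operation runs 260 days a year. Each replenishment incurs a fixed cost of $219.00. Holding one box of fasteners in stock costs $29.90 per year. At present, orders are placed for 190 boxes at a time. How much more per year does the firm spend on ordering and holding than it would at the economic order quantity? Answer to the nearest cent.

Annual demand D = 73.1 × 260 = 19,006.
EOQ = √(2DS/H) = √(2 × 19,006 × 219 / 29.9) ≈ 527.65.
Cost at Q* = (D/Q*)S + (Q*/2)H = √(2DSH) ≈ $15,776.77.
Cost at Q = 190: (19,006/190)×219 + (190/2)×29.9 = $21,906.92 + $2,840.50 = $24,747.42.
Excess = $24,747.42 − $15,776.77 = $8,970.65.

Extra cost ≈ $8,970.65 per year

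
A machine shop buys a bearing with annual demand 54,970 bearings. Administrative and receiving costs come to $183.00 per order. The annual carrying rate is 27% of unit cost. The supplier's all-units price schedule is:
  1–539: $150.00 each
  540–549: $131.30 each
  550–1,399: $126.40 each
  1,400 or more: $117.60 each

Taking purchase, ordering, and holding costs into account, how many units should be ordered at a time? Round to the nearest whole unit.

Holding cost per unit per year at price C is H = 0.27·C.
For each price level, check whether its EOQ is feasible; otherwise the best quantity at that price is the breakpoint.
Tier 1 ($150.00): EOQ = 704.8 exceeds tier's upper bound 539, so this tier is dominated.
Tier 2 ($131.30): EOQ = 753.3 exceeds tier's upper bound 549, so this tier is dominated.
EOQ at $126.40 = 767.8 (feasible in tier 3): TC = 54,970×$126.40 + (54,970/767.8)×183 + (767.8/2)×0.27×$126.40 = $6,974,411.47.
EOQ at $117.60 = 796.0 < 1400, so use break Q=1400: TC = 54,970×$117.60 + (54,970/1400.0)×183 + (1400.0/2)×0.27×$117.60 = $6,493,883.76.
Lowest total cost is $6,493,883.76 at Q = 1400.0.

Q* ≈ 1,400 bearings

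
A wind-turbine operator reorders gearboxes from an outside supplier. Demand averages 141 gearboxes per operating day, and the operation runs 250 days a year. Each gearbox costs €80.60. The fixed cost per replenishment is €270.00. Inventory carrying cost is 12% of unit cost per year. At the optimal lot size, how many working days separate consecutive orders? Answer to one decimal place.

T ≈ 9.9 days

Annual demand D = 141 × 250 = 35,250.
Holding cost H = 0.12 × €80.60 = €9.6720 per unit per year.
EOQ = √(2DS/H) = √(2 × 35,250 × 270 / 9.672) ≈ 1402.87.
Cycle time = Q*/D × 250 = 1402.87 / 35,250 × 250 ≈ 9.949 days.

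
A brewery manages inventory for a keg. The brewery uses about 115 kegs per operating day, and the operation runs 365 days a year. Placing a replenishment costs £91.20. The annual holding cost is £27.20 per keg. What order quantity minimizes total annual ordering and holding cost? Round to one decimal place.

Annual demand D = 115 × 365 = 41,975.
EOQ = √(2DS / H) = √(2 × 41,975 × 91.2 / 27.2).
= √(7,656,240 / 27.2) = √281,479.4118 ≈ 530.546.

Q* ≈ 530.5 kegs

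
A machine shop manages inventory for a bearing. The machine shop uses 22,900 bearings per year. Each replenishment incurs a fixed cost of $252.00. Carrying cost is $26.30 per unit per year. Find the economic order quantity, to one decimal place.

EOQ = √(2DS / H) = √(2 × 22,900 × 252 / 26.3).
= √(11,541,600 / 26.3) = √438,844.1065 ≈ 662.453.

Q* ≈ 662.5 bearings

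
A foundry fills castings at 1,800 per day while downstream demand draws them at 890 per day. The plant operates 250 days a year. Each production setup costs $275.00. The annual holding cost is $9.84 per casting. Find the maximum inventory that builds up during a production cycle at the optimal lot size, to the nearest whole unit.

Annual demand D = 890 × 250 = 222,500.
Production build-up factor (1 − d/p) = 1 − 890/1,800 = 0.5056.
Q* = √(2DS / (H(1 − d/p))) = √(2 × 222,500 × 275 / (9.84 × 0.5056)).
= √(122,375,000 / 4.9747) ≈ 4959.802.
Maximum inventory = Q*(1 − d/p) = 4959.802 × 0.5056 ≈ 2507.456.

I_max ≈ 2,507 castings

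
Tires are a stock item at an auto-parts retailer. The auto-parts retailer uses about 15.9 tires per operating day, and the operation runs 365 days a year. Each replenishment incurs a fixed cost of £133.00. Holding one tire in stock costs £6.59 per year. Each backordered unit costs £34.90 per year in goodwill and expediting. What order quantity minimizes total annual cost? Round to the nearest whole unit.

Annual demand D = 15.9 × 365 = 5,803.5.
With planned backorders, Q* = √(2DS/H) · √((H+B)/B).
√(2DS/H) = √(2 × 5,803.5 × 133 / 6.59) = 483.997.
√((H+B)/B) = √((6.59+34.9)/34.9) = 1.0903.
Q* ≈ 527.718.

Q* ≈ 528 tires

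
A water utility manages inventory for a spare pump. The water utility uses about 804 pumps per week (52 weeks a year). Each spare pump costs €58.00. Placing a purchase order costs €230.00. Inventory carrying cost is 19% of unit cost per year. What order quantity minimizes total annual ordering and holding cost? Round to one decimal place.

Q* ≈ 1,321.0 pumps

Annual demand D = 804 × 52 = 41,808.
Holding cost H = 0.19 × €58.00 = €11.0200 per unit per year.
EOQ = √(2DS / H) = √(2 × 41,808 × 230 / 11.02).
= √(19,231,680 / 11.02) = √1,745,161.5245 ≈ 1321.046.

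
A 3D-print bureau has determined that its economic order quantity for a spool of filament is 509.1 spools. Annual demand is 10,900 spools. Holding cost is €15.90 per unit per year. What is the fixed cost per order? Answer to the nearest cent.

Squaring Q* = √(2DS/H) gives Q*² = 2DS/H.
From Q* = √(2DS/H): S = Q*²H / (2D) = 509.1² × 15.9 / (2 × 10,900) = 189.0370.

S ≈ €189.04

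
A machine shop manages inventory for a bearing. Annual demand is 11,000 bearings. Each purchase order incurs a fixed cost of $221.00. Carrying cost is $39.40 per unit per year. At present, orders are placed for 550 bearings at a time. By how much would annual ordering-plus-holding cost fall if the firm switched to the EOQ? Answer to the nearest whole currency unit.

Extra cost ≈ $1,414 per year

EOQ = √(2DS/H) = √(2 × 11,000 × 221 / 39.4) ≈ 351.28.
Cost at Q* = (D/Q*)S + (Q*/2)H = √(2DSH) ≈ $13,840.62.
Cost at Q = 550: (11,000/550)×221 + (550/2)×39.4 = $4,420.00 + $10,835.00 = $15,255.00.
Excess = $15,255.00 − $13,840.62 = $1,414.38.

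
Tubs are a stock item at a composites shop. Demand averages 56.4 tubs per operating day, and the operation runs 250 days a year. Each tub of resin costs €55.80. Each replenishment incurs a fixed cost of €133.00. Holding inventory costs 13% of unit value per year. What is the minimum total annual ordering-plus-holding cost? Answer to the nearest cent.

Annual demand D = 56.4 × 250 = 14,100.
Holding cost H = 0.13 × €55.80 = €7.2540 per unit per year.
EOQ = √(2DS/H) = √(2 × 14,100 × 133 / 7.254) ≈ 719.05.
At Q*, ordering cost (D/Q*)S equals holding cost (Q*/2)H, each = √(DSH/2).
Minimum total = √(2DSH) = √(2 × 14,100 × 133 × 7.254) ≈ 5216.019.

TC* ≈ €5,216.02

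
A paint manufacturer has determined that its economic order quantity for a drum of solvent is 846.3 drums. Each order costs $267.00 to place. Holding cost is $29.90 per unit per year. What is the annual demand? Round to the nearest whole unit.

Squaring Q* = √(2DS/H) gives Q*² = 2DS/H.
From Q* = √(2DS/H): D = Q*²H / (2S) = 846.3² × 29.9 / (2 × 267) = 40103.162.

D ≈ 40,103 drums per year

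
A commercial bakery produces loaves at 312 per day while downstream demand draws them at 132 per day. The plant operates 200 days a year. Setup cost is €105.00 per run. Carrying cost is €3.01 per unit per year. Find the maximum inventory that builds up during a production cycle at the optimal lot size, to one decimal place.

Annual demand D = 132 × 200 = 26,400.
Production build-up factor (1 − d/p) = 1 − 132/312 = 0.5769.
Q* = √(2DS / (H(1 − d/p))) = √(2 × 26,400 × 105 / (3.01 × 0.5769)).
= √(5,544,000 / 1.7365) ≈ 1786.773.
Maximum inventory = Q*(1 − d/p) = 1786.773 × 0.5769 ≈ 1030.831.

I_max ≈ 1,030.8 loaves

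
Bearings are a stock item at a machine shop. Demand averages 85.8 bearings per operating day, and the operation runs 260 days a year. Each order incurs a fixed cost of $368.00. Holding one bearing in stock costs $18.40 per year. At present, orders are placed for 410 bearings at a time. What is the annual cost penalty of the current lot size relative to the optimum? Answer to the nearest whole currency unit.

Annual demand D = 85.8 × 260 = 22,308.
EOQ = √(2DS/H) = √(2 × 22,308 × 368 / 18.4) ≈ 944.63.
Cost at Q* = (D/Q*)S + (Q*/2)H = √(2DSH) ≈ $17,381.14.
Cost at Q = 410: (22,308/410)×368 + (410/2)×18.4 = $20,022.79 + $3,772.00 = $23,794.79.
Excess = $23,794.79 − $17,381.14 = $6,413.66.

Extra cost ≈ $6,414 per year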